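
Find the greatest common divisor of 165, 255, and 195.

15

165 = 3 × 5 × 11
255 = 3 × 5 × 17
195 = 3 × 5 × 13
gcd(165, 255, 195) = 3 × 5 = 15.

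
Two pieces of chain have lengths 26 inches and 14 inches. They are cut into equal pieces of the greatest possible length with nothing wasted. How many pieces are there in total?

Piece length = gcd(26, 14).
26 = 2 × 13
14 = 2 × 7
gcd(26, 14) = 2.
Total pieces = 26/2 + 14/2 = 13 + 7 = 20.

20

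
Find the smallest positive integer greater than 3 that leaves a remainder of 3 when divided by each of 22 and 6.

69

N − 3 must be a common multiple of 22 and 6.
22 = 2 × 11
6 = 2 × 3
LCM(22, 6) = 2 × 3 × 11 = 66.
Smallest N > 3 is LCM + 3 = 66 + 3 = 69.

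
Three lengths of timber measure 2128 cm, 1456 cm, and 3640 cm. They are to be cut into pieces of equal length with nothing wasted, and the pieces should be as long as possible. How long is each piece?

56 cm

Each piece length must divide every original length, so the longest possible is gcd(2128, 1456, 3640).
2128 = 2^4 × 7 × 19
1456 = 2^4 × 7 × 13
3640 = 2^3 × 5 × 7 × 13
gcd(2128, 1456, 3640) = 2^3 × 7 = 56.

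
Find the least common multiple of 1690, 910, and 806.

1690 = 2 × 5 × 13^2
910 = 2 × 5 × 7 × 13
806 = 2 × 13 × 31
LCM(1690, 910, 806) = 2 × 5 × 7 × 13^2 × 31 = 366730.

366730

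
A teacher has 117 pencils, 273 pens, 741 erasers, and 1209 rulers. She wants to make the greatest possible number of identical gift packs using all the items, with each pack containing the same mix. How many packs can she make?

39 packs

The pack count must divide each quantity, so the greatest is gcd(117, 273, 741, 1209).
117 = 3^2 × 13
273 = 3 × 7 × 13
741 = 3 × 13 × 19
1209 = 3 × 13 × 31
gcd(117, 273, 741, 1209) = 3 × 13 = 39.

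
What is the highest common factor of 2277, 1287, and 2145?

33

2277 = 3^2 × 11 × 23
1287 = 3^2 × 11 × 13
2145 = 3 × 5 × 11 × 13
gcd(2277, 1287, 2145) = 3 × 11 = 33.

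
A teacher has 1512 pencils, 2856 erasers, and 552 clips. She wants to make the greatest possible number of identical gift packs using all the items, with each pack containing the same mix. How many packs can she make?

24 packs

The pack count must divide each quantity, so the greatest is gcd(1512, 2856, 552).
1512 = 2^3 × 3^3 × 7
2856 = 2^3 × 3 × 7 × 17
552 = 2^3 × 3 × 23
gcd(1512, 2856, 552) = 2^3 × 3 = 24.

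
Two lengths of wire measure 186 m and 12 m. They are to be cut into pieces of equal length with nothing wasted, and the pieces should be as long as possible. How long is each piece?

6 m

Each piece length must divide every original length, so the longest possible is gcd(186, 12).
186 = 2 × 3 × 31
12 = 2^2 × 3
gcd(186, 12) = 2 × 3 = 6.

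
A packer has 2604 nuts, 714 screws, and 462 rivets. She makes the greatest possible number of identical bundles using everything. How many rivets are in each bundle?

11

Number of bundles = gcd(2604, 714, 462).
2604 = 2^2 × 3 × 7 × 31
714 = 2 × 3 × 7 × 17
462 = 2 × 3 × 7 × 11
gcd(2604, 714, 462) = 2 × 3 × 7 = 42.
rivets per bundle = 462 / 42 = 11.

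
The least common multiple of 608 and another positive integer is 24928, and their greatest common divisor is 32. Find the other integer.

gcd × lcm = product of the two integers, so the other integer is (32 × 24928) / 608 = 1312.

1312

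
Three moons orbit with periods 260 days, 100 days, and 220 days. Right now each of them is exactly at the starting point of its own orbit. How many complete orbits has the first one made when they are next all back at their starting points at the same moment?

They are all back at their starting positions together after one LCM of the periods.
260 = 2^2 × 5 × 13
100 = 2^2 × 5^2
220 = 2^2 × 5 × 11
LCM(260, 100, 220) = 2^2 × 5^2 × 11 × 13 = 14300.
Orbits for period 260: 14300 / 260 = 55.

55 orbits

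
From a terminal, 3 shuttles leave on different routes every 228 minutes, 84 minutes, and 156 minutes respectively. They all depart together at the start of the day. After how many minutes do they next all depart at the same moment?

20748 minutes

The first simultaneous occurrence is after LCM of the individual periods.
228 = 2^2 × 3 × 19
84 = 2^2 × 3 × 7
156 = 2^2 × 3 × 13
LCM(228, 84, 156) = 2^2 × 3 × 7 × 13 × 19 = 20748.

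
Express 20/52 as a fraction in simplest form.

20 = 2^2 × 5
52 = 2^2 × 13
gcd(20, 52) = 2^2 = 4.
Divide numerator and denominator by 4: 20/52 = 5/13.

5/13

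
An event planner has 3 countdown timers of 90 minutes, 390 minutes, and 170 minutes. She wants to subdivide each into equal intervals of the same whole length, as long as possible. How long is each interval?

The interval must divide each timer length; the longest such is the gcd.
90 = 2 × 3^2 × 5
390 = 2 × 3 × 5 × 13
170 = 2 × 5 × 17
gcd(90, 390, 170) = 2 × 5 = 10.

10 minutes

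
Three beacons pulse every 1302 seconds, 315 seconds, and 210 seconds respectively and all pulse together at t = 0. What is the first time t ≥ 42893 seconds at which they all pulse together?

58590 seconds

Joint pulses occur at multiples of LCM(1302, 315, 210).
1302 = 2 × 3 × 7 × 31
315 = 3^2 × 5 × 7
210 = 2 × 3 × 5 × 7
LCM(1302, 315, 210) = 2 × 3^2 × 5 × 7 × 31 = 19530.
Smallest multiple of 19530 that is ≥ 42893: ⌈42893/19530⌉ × 19530 = 3 × 19530 = 58590.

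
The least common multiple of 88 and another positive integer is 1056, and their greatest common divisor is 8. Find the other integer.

gcd × lcm = product of the two integers, so the other integer is (8 × 1056) / 88 = 96.

96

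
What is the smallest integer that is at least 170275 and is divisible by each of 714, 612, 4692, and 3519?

197064

The integer must be a common multiple of 714, 612, 4692, and 3519, so a multiple of their LCM.
714 = 2 × 3 × 7 × 17
612 = 2^2 × 3^2 × 17
4692 = 2^2 × 3 × 17 × 23
3519 = 3^2 × 17 × 23
LCM(714, 612, 4692, 3519) = 2^2 × 3^2 × 7 × 17 × 23 = 98532.
Smallest multiple of 98532 that is ≥ 170275: ⌈170275/98532⌉ × 98532 = 2 × 98532 = 197064.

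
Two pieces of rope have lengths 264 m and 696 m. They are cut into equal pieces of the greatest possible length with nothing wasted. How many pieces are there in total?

40

Piece length = gcd(264, 696).
264 = 2^3 × 3 × 11
696 = 2^3 × 3 × 29
gcd(264, 696) = 2^3 × 3 = 24.
Total pieces = 264/24 + 696/24 = 11 + 29 = 40.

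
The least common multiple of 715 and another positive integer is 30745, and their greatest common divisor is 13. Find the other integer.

559

gcd × lcm = product of the two integers, so the other integer is (13 × 30745) / 715 = 559.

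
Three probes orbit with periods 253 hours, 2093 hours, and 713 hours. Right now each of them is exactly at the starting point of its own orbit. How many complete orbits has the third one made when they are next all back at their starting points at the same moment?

1001 orbits

They are all back at their starting positions together after one LCM of the periods.
253 = 11 × 23
2093 = 7 × 13 × 23
713 = 23 × 31
LCM(253, 2093, 713) = 7 × 11 × 13 × 23 × 31 = 713713.
Orbits for period 713: 713713 / 713 = 1001.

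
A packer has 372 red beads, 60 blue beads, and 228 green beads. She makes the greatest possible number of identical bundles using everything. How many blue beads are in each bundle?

5

Number of bundles = gcd(372, 60, 228).
372 = 2^2 × 3 × 31
60 = 2^2 × 3 × 5
228 = 2^2 × 3 × 19
gcd(372, 60, 228) = 2^2 × 3 = 12.
blue beads per bundle = 60 / 12 = 5.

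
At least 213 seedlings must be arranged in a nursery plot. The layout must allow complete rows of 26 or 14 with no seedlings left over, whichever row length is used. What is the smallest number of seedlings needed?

The number of seedlings must be a common multiple of 26 and 14, so a multiple of their LCM.
26 = 2 × 13
14 = 2 × 7
LCM(26, 14) = 2 × 7 × 13 = 182.
Smallest multiple of 182 that is ≥ 213: ⌈213/182⌉ × 182 = 2 × 182 = 364.

364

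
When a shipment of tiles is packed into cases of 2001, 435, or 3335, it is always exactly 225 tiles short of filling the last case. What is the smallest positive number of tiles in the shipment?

9780

Being 225 short of a full case of size k means N ≡ −225 (mod k), i.e. N + 225 is a multiple of each size.
2001 = 3 × 23 × 29
435 = 3 × 5 × 29
3335 = 5 × 23 × 29
LCM(2001, 435, 3335) = 3 × 5 × 23 × 29 = 10005.
Smallest positive N is 10005 − 225 = 9780.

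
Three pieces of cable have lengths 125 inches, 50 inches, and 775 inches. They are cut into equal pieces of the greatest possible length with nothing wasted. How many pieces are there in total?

Piece length = gcd(125, 50, 775).
125 = 5^3
50 = 2 × 5^2
775 = 5^2 × 31
gcd(125, 50, 775) = 5^2 = 25.
Total pieces = 125/25 + 50/25 + 775/25 = 5 + 2 + 31 = 38.

38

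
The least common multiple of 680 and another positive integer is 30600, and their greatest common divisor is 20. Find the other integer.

900

gcd × lcm = product of the two integers, so the other integer is (20 × 30600) / 680 = 900.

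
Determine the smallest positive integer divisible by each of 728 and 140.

3640

728 = 2^3 × 7 × 13
140 = 2^2 × 5 × 7
LCM(728, 140) = 2^3 × 5 × 7 × 13 = 3640.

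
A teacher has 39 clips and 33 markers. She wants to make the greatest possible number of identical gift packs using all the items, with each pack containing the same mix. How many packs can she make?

3 packs

By the Euclidean algorithm:
39 = 1 × 33 + 6
33 = 5 × 6 + 3
6 = 2 × 3 + 0
gcd(39, 33) = 3.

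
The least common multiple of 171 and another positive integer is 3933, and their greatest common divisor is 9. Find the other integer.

207

gcd × lcm = product of the two integers, so the other integer is (9 × 3933) / 171 = 207.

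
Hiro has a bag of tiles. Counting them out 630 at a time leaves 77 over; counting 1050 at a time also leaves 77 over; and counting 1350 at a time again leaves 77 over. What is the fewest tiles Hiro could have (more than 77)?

N − 77 must be a common multiple of 630, 1050, and 1350.
630 = 2 × 3^2 × 5 × 7
1050 = 2 × 3 × 5^2 × 7
1350 = 2 × 3^3 × 5^2
LCM(630, 1050, 1350) = 2 × 3^3 × 5^2 × 7 = 9450.
Smallest N > 77 is LCM + 77 = 9450 + 77 = 9527.

9527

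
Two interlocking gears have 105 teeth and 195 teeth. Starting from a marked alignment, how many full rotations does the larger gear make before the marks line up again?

7 rotations

They are all back at their starting positions together after one LCM of the periods.
105 = 3 × 5 × 7
195 = 3 × 5 × 13
LCM(105, 195) = 3 × 5 × 7 × 13 = 1365.
Rotations for period 195: 1365 / 195 = 7.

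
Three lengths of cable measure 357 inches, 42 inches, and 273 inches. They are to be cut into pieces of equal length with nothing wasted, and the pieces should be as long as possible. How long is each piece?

Each piece length must divide every original length, so the longest possible is gcd(357, 42, 273).
357 = 3 × 7 × 17
42 = 2 × 3 × 7
273 = 3 × 7 × 13
gcd(357, 42, 273) = 3 × 7 = 21.

21 inches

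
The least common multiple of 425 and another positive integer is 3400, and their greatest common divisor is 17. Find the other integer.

gcd × lcm = product of the two integers, so the other integer is (17 × 3400) / 425 = 136.

136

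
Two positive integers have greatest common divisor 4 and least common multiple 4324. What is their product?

For any two positive integers, gcd × lcm = product = 4 × 4324 = 17296.

17296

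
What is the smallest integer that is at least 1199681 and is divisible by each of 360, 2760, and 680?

The integer must be a common multiple of 360, 2760, and 680, so a multiple of their LCM.
360 = 2^3 × 3^2 × 5
2760 = 2^3 × 3 × 5 × 23
680 = 2^3 × 5 × 17
LCM(360, 2760, 680) = 2^3 × 3^2 × 5 × 17 × 23 = 140760.
Smallest multiple of 140760 that is ≥ 1199681: ⌈1199681/140760⌉ × 140760 = 9 × 140760 = 1266840.

1266840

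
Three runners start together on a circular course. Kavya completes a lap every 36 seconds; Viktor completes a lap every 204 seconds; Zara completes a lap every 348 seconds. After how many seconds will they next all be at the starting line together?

17748 seconds

They coincide at every common multiple of the periods; the first is the LCM.
36 = 2^2 × 3^2
204 = 2^2 × 3 × 17
348 = 2^2 × 3 × 29
LCM(36, 204, 348) = 2^2 × 3^2 × 17 × 29 = 17748.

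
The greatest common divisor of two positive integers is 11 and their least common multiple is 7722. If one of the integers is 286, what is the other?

For two integers, gcd × lcm = product, so the other is (11 × 7722) / 286 = 84942 / 286 = 297.

297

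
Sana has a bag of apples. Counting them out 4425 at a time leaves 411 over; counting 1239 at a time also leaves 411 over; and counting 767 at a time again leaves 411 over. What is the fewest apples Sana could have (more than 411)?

N − 411 must be a common multiple of 4425, 1239, and 767.
4425 = 3 × 5^2 × 59
1239 = 3 × 7 × 59
767 = 13 × 59
LCM(4425, 1239, 767) = 3 × 5^2 × 7 × 13 × 59 = 402675.
Smallest N > 411 is LCM + 411 = 402675 + 411 = 403086.

403086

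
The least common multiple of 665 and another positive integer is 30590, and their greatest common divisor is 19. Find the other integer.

gcd × lcm = product of the two integers, so the other integer is (19 × 30590) / 665 = 874.

874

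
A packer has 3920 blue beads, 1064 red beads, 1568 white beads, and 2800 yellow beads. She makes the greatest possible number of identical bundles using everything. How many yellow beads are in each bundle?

Number of bundles = gcd(3920, 1064, 1568, 2800).
3920 = 2^4 × 5 × 7^2
1064 = 2^3 × 7 × 19
1568 = 2^5 × 7^2
2800 = 2^4 × 5^2 × 7
gcd(3920, 1064, 1568, 2800) = 2^3 × 7 = 56.
yellow beads per bundle = 2800 / 56 = 50.

50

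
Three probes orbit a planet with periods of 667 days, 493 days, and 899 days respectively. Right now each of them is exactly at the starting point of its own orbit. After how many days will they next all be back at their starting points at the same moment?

351509 days

We need the least common multiple of the intervals.
667 = 23 × 29
493 = 17 × 29
899 = 29 × 31
LCM(667, 493, 899) = 17 × 23 × 29 × 31 = 351509.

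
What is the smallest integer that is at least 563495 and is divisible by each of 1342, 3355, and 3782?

624030

The integer must be a common multiple of 1342, 3355, and 3782, so a multiple of their LCM.
1342 = 2 × 11 × 61
3355 = 5 × 11 × 61
3782 = 2 × 31 × 61
LCM(1342, 3355, 3782) = 2 × 5 × 11 × 31 × 61 = 208010.
Smallest multiple of 208010 that is ≥ 563495: ⌈563495/208010⌉ × 208010 = 3 × 208010 = 624030.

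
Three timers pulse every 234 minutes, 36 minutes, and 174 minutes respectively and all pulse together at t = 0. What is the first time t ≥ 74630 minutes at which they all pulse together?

Joint pulses occur at multiples of LCM(234, 36, 174).
234 = 2 × 3^2 × 13
36 = 2^2 × 3^2
174 = 2 × 3 × 29
LCM(234, 36, 174) = 2^2 × 3^2 × 13 × 29 = 13572.
Smallest multiple of 13572 that is ≥ 74630: ⌈74630/13572⌉ × 13572 = 6 × 13572 = 81432.

81432 minutes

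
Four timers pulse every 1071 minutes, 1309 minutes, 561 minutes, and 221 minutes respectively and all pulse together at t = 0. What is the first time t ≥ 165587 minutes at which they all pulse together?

306306 minutes

Joint pulses occur at multiples of LCM(1071, 1309, 561, 221).
1071 = 3^2 × 7 × 17
1309 = 7 × 11 × 17
561 = 3 × 11 × 17
221 = 13 × 17
LCM(1071, 1309, 561, 221) = 3^2 × 7 × 11 × 13 × 17 = 153153.
Smallest multiple of 153153 that is ≥ 165587: ⌈165587/153153⌉ × 153153 = 2 × 153153 = 306306.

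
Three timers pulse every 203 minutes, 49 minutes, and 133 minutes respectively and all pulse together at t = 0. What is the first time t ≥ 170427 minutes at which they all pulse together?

188993 minutes

Joint pulses occur at multiples of LCM(203, 49, 133).
203 = 7 × 29
49 = 7^2
133 = 7 × 19
LCM(203, 49, 133) = 7^2 × 19 × 29 = 26999.
Smallest multiple of 26999 that is ≥ 170427: ⌈170427/26999⌉ × 26999 = 7 × 26999 = 188993.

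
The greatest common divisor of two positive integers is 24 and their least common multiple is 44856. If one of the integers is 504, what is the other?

2136

For two integers, gcd × lcm = product, so the other is (24 × 44856) / 504 = 1076544 / 504 = 2136.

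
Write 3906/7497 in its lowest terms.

62/119

3906 = 2 × 3^2 × 7 × 31
7497 = 3^2 × 7^2 × 17
gcd(3906, 7497) = 3^2 × 7 = 63.
Divide numerator and denominator by 63: 3906/7497 = 62/119.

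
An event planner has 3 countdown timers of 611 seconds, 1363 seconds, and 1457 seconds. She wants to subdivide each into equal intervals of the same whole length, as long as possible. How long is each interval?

47 seconds

The interval must divide each timer length; the longest such is the gcd.
611 = 13 × 47
1363 = 29 × 47
1457 = 31 × 47
gcd(611, 1363, 1457) = 47.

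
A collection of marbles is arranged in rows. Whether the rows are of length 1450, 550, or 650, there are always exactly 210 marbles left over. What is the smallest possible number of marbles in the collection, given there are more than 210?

207560

N − 210 must be a common multiple of 1450, 550, and 650.
1450 = 2 × 5^2 × 29
550 = 2 × 5^2 × 11
650 = 2 × 5^2 × 13
LCM(1450, 550, 650) = 2 × 5^2 × 11 × 13 × 29 = 207350.
Smallest N > 210 is LCM + 210 = 207350 + 210 = 207560.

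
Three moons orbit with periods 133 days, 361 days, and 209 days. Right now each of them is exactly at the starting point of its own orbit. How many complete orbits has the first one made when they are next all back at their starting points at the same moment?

All finish a whole number of cycles simultaneously at t = LCM of the periods.
133 = 7 × 19
361 = 19^2
209 = 11 × 19
LCM(133, 361, 209) = 7 × 11 × 19^2 = 27797.
Orbits for period 133: 27797 / 133 = 209.

209 orbits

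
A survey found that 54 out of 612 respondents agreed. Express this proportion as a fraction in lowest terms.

54 = 2 × 3^3
612 = 2^2 × 3^2 × 17
gcd(54, 612) = 2 × 3^2 = 18.
Divide numerator and denominator by 18: 54/612 = 3/34.

3/34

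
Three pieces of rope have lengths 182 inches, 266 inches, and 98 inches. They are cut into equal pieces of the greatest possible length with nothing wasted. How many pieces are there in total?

Piece length = gcd(182, 266, 98).
182 = 2 × 7 × 13
266 = 2 × 7 × 19
98 = 2 × 7^2
gcd(182, 266, 98) = 2 × 7 = 14.
Total pieces = 182/14 + 266/14 + 98/14 = 13 + 19 + 7 = 39.

39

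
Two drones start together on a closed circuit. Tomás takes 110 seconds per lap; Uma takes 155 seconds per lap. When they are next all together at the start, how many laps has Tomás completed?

The first common completion time is the LCM of the periods.
110 = 2 × 5 × 11
155 = 5 × 31
LCM(110, 155) = 2 × 5 × 11 × 31 = 3410.
Laps for period 110: 3410 / 110 = 31.

31 laps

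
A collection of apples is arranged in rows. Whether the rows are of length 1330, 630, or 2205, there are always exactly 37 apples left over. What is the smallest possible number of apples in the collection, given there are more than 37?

83827

N − 37 must be a common multiple of 1330, 630, and 2205.
1330 = 2 × 5 × 7 × 19
630 = 2 × 3^2 × 5 × 7
2205 = 3^2 × 5 × 7^2
LCM(1330, 630, 2205) = 2 × 3^2 × 5 × 7^2 × 19 = 83790.
Smallest N > 37 is LCM + 37 = 83790 + 37 = 83827.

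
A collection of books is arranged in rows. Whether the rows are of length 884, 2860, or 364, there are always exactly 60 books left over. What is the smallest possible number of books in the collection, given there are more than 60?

N − 60 must be a common multiple of 884, 2860, and 364.
884 = 2^2 × 13 × 17
2860 = 2^2 × 5 × 11 × 13
364 = 2^2 × 7 × 13
LCM(884, 2860, 364) = 2^2 × 5 × 7 × 11 × 13 × 17 = 340340.
Smallest N > 60 is LCM + 60 = 340340 + 60 = 340400.

340400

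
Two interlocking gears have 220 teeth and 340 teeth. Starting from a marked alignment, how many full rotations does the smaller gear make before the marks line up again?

The first common completion time is the LCM of the periods.
220 = 2^2 × 5 × 11
340 = 2^2 × 5 × 17
LCM(220, 340) = 2^2 × 5 × 11 × 17 = 3740.
Rotations for period 220: 3740 / 220 = 17.

17 rotations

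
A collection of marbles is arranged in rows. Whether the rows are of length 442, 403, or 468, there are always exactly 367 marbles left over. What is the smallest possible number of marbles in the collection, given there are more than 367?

N − 367 must be a common multiple of 442, 403, and 468.
442 = 2 × 13 × 17
403 = 13 × 31
468 = 2^2 × 3^2 × 13
LCM(442, 403, 468) = 2^2 × 3^2 × 13 × 17 × 31 = 246636.
Smallest N > 367 is LCM + 367 = 246636 + 367 = 247003.

247003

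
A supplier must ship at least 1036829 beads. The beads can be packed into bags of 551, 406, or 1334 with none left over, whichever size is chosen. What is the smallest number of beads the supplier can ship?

1064532

The number of beads must be a common multiple of 551, 406, and 1334, so a multiple of their LCM.
551 = 19 × 29
406 = 2 × 7 × 29
1334 = 2 × 23 × 29
LCM(551, 406, 1334) = 2 × 7 × 19 × 23 × 29 = 177422.
Smallest multiple of 177422 that is ≥ 1036829: ⌈1036829/177422⌉ × 177422 = 6 × 177422 = 1064532.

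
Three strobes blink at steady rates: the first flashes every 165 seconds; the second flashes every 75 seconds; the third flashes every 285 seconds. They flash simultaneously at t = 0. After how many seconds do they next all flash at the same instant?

15675 seconds

The first simultaneous occurrence is after LCM of the individual periods.
165 = 3 × 5 × 11
75 = 3 × 5^2
285 = 3 × 5 × 19
LCM(165, 75, 285) = 3 × 5^2 × 11 × 19 = 15675.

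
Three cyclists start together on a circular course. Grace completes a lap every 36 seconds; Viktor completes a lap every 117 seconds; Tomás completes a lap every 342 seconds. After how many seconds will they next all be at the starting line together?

They coincide at every common multiple of the periods; the first is the LCM.
36 = 2^2 × 3^2
117 = 3^2 × 13
342 = 2 × 3^2 × 19
LCM(36, 117, 342) = 2^2 × 3^2 × 13 × 19 = 8892.

8892 seconds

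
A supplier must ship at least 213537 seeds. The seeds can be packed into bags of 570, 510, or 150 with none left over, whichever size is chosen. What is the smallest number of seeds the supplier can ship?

242250

The number of seeds must be a common multiple of 570, 510, and 150, so a multiple of their LCM.
570 = 2 × 3 × 5 × 19
510 = 2 × 3 × 5 × 17
150 = 2 × 3 × 5^2
LCM(570, 510, 150) = 2 × 3 × 5^2 × 17 × 19 = 48450.
Smallest multiple of 48450 that is ≥ 213537: ⌈213537/48450⌉ × 48450 = 5 × 48450 = 242250.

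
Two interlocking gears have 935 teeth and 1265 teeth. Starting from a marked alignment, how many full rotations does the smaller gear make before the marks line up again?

23 rotations

All finish a whole number of cycles simultaneously at t = LCM of the periods.
935 = 5 × 11 × 17
1265 = 5 × 11 × 23
LCM(935, 1265) = 5 × 11 × 17 × 23 = 21505.
Rotations for period 935: 21505 / 935 = 23.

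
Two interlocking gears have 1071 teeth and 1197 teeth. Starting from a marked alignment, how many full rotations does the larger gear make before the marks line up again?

The first common completion time is the LCM of the periods.
1071 = 3^2 × 7 × 17
1197 = 3^2 × 7 × 19
LCM(1071, 1197) = 3^2 × 7 × 17 × 19 = 20349.
Rotations for period 1197: 20349 / 1197 = 17.

17 rotations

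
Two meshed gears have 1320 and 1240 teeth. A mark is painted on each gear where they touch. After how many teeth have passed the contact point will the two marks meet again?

The first simultaneous occurrence is after LCM of the individual periods.
1320 = 2^3 × 3 × 5 × 11
1240 = 2^3 × 5 × 31
LCM(1320, 1240) = 2^3 × 3 × 5 × 11 × 31 = 40920.

40920 teeth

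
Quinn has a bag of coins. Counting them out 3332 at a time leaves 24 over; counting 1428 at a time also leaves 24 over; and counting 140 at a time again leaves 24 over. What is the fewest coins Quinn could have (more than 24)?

N − 24 must be a common multiple of 3332, 1428, and 140.
3332 = 2^2 × 7^2 × 17
1428 = 2^2 × 3 × 7 × 17
140 = 2^2 × 5 × 7
LCM(3332, 1428, 140) = 2^2 × 3 × 5 × 7^2 × 17 = 49980.
Smallest N > 24 is LCM + 24 = 49980 + 24 = 50004.

50004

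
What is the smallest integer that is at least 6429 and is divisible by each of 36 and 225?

7200

The integer must be a common multiple of 36 and 225, so a multiple of their LCM.
36 = 2^2 × 3^2
225 = 3^2 × 5^2
LCM(36, 225) = 2^2 × 3^2 × 5^2 = 900.
Smallest multiple of 900 that is ≥ 6429: ⌈6429/900⌉ × 900 = 8 × 900 = 7200.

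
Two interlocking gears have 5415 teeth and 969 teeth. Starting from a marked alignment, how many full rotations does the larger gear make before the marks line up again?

17 rotations

All finish a whole number of cycles simultaneously at t = LCM of the periods.
5415 = 3 × 5 × 19^2
969 = 3 × 17 × 19
LCM(5415, 969) = 3 × 5 × 17 × 19^2 = 92055.
Rotations for period 5415: 92055 / 5415 = 17.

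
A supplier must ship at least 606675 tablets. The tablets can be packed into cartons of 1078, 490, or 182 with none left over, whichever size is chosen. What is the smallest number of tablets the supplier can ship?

630630

The number of tablets must be a common multiple of 1078, 490, and 182, so a multiple of their LCM.
1078 = 2 × 7^2 × 11
490 = 2 × 5 × 7^2
182 = 2 × 7 × 13
LCM(1078, 490, 182) = 2 × 5 × 7^2 × 11 × 13 = 70070.
Smallest multiple of 70070 that is ≥ 606675: ⌈606675/70070⌉ × 70070 = 9 × 70070 = 630630.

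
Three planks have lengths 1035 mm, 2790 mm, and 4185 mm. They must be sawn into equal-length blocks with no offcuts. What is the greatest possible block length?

45 mm

The block length must divide every plank, so the greatest is gcd(1035, 2790, 4185).
1035 = 3^2 × 5 × 23
2790 = 2 × 3^2 × 5 × 31
4185 = 3^3 × 5 × 31
gcd(1035, 2790, 4185) = 3^2 × 5 = 45.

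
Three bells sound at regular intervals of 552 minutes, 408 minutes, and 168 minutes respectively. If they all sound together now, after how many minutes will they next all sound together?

The first simultaneous occurrence is after LCM of the individual periods.
552 = 2^3 × 3 × 23
408 = 2^3 × 3 × 17
168 = 2^3 × 3 × 7
LCM(552, 408, 168) = 2^3 × 3 × 7 × 17 × 23 = 65688.

65688 minutes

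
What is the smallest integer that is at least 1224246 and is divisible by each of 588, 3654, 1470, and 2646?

1534680

The integer must be a common multiple of 588, 3654, 1470, and 2646, so a multiple of their LCM.
588 = 2^2 × 3 × 7^2
3654 = 2 × 3^2 × 7 × 29
1470 = 2 × 3 × 5 × 7^2
2646 = 2 × 3^3 × 7^2
LCM(588, 3654, 1470, 2646) = 2^2 × 3^3 × 5 × 7^2 × 29 = 767340.
Smallest multiple of 767340 that is ≥ 1224246: ⌈1224246/767340⌉ × 767340 = 2 × 767340 = 1534680.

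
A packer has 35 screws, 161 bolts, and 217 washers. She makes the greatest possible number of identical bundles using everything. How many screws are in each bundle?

5

Number of bundles = gcd(35, 161, 217).
35 = 5 × 7
161 = 7 × 23
217 = 7 × 31
gcd(35, 161, 217) = 7.
screws per bundle = 35 / 7 = 5.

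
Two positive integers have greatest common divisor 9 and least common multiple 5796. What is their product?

52164

For any two positive integers, gcd × lcm = product = 9 × 5796 = 52164.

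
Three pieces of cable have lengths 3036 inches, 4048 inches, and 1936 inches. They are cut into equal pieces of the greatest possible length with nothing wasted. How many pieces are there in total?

Piece length = gcd(3036, 4048, 1936).
3036 = 2^2 × 3 × 11 × 23
4048 = 2^4 × 11 × 23
1936 = 2^4 × 11^2
gcd(3036, 4048, 1936) = 2^2 × 11 = 44.
Total pieces = 3036/44 + 4048/44 + 1936/44 = 69 + 92 + 44 = 205.

205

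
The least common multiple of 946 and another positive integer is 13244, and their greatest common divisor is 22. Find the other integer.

308

gcd × lcm = product of the two integers, so the other integer is (22 × 13244) / 946 = 308.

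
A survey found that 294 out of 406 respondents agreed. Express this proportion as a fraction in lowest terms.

294 = 2 × 3 × 7^2
406 = 2 × 7 × 29
gcd(294, 406) = 2 × 7 = 14.
Divide numerator and denominator by 14: 294/406 = 21/29.

21/29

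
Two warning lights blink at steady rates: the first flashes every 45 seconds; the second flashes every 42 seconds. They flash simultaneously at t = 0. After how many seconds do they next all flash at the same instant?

We need the least common multiple of the intervals.
45 = 3^2 × 5
42 = 2 × 3 × 7
LCM(45, 42) = 2 × 3^2 × 5 × 7 = 630.

630 seconds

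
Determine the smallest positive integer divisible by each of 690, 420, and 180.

690 = 2 × 3 × 5 × 23
420 = 2^2 × 3 × 5 × 7
180 = 2^2 × 3^2 × 5
LCM(690, 420, 180) = 2^2 × 3^2 × 5 × 7 × 23 = 28980.

28980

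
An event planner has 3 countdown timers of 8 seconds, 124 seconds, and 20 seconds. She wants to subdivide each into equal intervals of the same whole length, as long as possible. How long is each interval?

4 seconds

The interval must divide each timer length; the longest such is the gcd.
8 = 2^3
124 = 2^2 × 31
20 = 2^2 × 5
gcd(8, 124, 20) = 2^2 = 4.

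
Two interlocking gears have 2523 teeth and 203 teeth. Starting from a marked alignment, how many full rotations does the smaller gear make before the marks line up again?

They are all back at their starting positions together after one LCM of the periods.
2523 = 3 × 29^2
203 = 7 × 29
LCM(2523, 203) = 3 × 7 × 29^2 = 17661.
Rotations for period 203: 17661 / 203 = 87.

87 rotations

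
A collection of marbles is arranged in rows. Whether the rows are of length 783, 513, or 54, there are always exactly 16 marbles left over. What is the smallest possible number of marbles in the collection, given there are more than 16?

29770

N − 16 must be a common multiple of 783, 513, and 54.
783 = 3^3 × 29
513 = 3^3 × 19
54 = 2 × 3^3
LCM(783, 513, 54) = 2 × 3^3 × 19 × 29 = 29754.
Smallest N > 16 is LCM + 16 = 29754 + 16 = 29770.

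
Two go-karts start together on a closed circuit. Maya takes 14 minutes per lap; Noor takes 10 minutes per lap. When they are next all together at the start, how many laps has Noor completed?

All finish a whole number of cycles simultaneously at t = LCM of the periods.
14 = 2 × 7
10 = 2 × 5
LCM(14, 10) = 2 × 5 × 7 = 70.
Laps for period 10: 70 / 10 = 7.

7 laps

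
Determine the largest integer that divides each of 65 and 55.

65 = 5 × 13
55 = 5 × 11
gcd(65, 55) = 5.

5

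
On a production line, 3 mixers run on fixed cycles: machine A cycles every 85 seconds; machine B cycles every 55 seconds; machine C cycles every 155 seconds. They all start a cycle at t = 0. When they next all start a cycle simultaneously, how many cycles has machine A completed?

341 cycles

All finish a whole number of cycles simultaneously at t = LCM of the periods.
85 = 5 × 17
55 = 5 × 11
155 = 5 × 31
LCM(85, 55, 155) = 5 × 11 × 17 × 31 = 28985.
Cycles for period 85: 28985 / 85 = 341.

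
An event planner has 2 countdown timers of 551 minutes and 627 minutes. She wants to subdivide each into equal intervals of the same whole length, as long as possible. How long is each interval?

19 minutes

The interval must divide each timer length; the longest such is the gcd.
551 = 19 × 29
627 = 3 × 11 × 19
gcd(551, 627) = 19.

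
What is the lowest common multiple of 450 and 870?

13050

450 = 2 × 3^2 × 5^2
870 = 2 × 3 × 5 × 29
LCM(450, 870) = 2 × 3^2 × 5^2 × 29 = 13050.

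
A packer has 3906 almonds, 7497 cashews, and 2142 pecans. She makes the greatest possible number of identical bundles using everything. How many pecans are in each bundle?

34

Number of bundles = gcd(3906, 7497, 2142).
3906 = 2 × 3^2 × 7 × 31
7497 = 3^2 × 7^2 × 17
2142 = 2 × 3^2 × 7 × 17
gcd(3906, 7497, 2142) = 3^2 × 7 = 63.
pecans per bundle = 2142 / 63 = 34.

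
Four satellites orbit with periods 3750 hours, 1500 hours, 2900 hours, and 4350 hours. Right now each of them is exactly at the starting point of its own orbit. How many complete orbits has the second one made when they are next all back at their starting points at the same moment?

All finish a whole number of cycles simultaneously at t = LCM of the periods.
3750 = 2 × 3 × 5^4
1500 = 2^2 × 3 × 5^3
2900 = 2^2 × 5^2 × 29
4350 = 2 × 3 × 5^2 × 29
LCM(3750, 1500, 2900, 4350) = 2^2 × 3 × 5^4 × 29 = 217500.
Orbits for period 1500: 217500 / 1500 = 145.

145 orbits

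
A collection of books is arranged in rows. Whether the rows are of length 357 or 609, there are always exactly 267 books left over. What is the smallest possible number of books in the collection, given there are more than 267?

10620

N − 267 must be a common multiple of 357 and 609.
357 = 3 × 7 × 17
609 = 3 × 7 × 29
LCM(357, 609) = 3 × 7 × 17 × 29 = 10353.
Smallest N > 267 is LCM + 267 = 10353 + 267 = 10620.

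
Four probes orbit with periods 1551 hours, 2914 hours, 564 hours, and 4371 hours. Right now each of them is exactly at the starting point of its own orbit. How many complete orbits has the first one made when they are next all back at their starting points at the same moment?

124 orbits

All finish a whole number of cycles simultaneously at t = LCM of the periods.
1551 = 3 × 11 × 47
2914 = 2 × 31 × 47
564 = 2^2 × 3 × 47
4371 = 3 × 31 × 47
LCM(1551, 2914, 564, 4371) = 2^2 × 3 × 11 × 31 × 47 = 192324.
Orbits for period 1551: 192324 / 1551 = 124.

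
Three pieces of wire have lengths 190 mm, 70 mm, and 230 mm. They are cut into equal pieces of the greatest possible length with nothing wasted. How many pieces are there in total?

Piece length = gcd(190, 70, 230).
190 = 2 × 5 × 19
70 = 2 × 5 × 7
230 = 2 × 5 × 23
gcd(190, 70, 230) = 2 × 5 = 10.
Total pieces = 190/10 + 70/10 + 230/10 = 19 + 7 + 23 = 49.

49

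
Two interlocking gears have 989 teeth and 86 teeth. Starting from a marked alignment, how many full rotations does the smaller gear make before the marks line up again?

23 rotations

They are all back at their starting positions together after one LCM of the periods.
989 = 23 × 43
86 = 2 × 43
LCM(989, 86) = 2 × 23 × 43 = 1978.
Rotations for period 86: 1978 / 86 = 23.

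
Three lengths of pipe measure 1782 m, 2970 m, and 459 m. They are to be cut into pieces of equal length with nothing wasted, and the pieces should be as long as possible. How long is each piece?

Each piece length must divide every original length, so the longest possible is gcd(1782, 2970, 459).
1782 = 2 × 3^4 × 11
2970 = 2 × 3^3 × 5 × 11
459 = 3^3 × 17
gcd(1782, 2970, 459) = 3^3 = 27.

27 m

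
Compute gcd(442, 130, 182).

26

442 = 2 × 13 × 17
130 = 2 × 5 × 13
182 = 2 × 7 × 13
gcd(442, 130, 182) = 2 × 13 = 26.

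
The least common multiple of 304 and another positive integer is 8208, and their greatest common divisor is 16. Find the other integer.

gcd × lcm = product of the two integers, so the other integer is (16 × 8208) / 304 = 432.

432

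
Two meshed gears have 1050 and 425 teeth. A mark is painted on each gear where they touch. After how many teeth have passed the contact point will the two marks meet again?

17850 teeth

They coincide at every common multiple of the periods; the first is the LCM.
1050 = 2 × 3 × 5^2 × 7
425 = 5^2 × 17
LCM(1050, 425) = 2 × 3 × 5^2 × 7 × 17 = 17850.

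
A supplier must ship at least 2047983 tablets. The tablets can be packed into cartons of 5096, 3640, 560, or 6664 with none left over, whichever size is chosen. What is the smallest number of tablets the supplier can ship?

2598960

The number of tablets must be a common multiple of 5096, 3640, 560, and 6664, so a multiple of their LCM.
5096 = 2^3 × 7^2 × 13
3640 = 2^3 × 5 × 7 × 13
560 = 2^4 × 5 × 7
6664 = 2^3 × 7^2 × 17
LCM(5096, 3640, 560, 6664) = 2^4 × 5 × 7^2 × 13 × 17 = 866320.
Smallest multiple of 866320 that is ≥ 2047983: ⌈2047983/866320⌉ × 866320 = 3 × 866320 = 2598960.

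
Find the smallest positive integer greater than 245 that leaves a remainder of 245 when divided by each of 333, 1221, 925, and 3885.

N − 245 must be a common multiple of 333, 1221, 925, and 3885.
333 = 3^2 × 37
1221 = 3 × 11 × 37
925 = 5^2 × 37
3885 = 3 × 5 × 7 × 37
LCM(333, 1221, 925, 3885) = 3^2 × 5^2 × 7 × 11 × 37 = 641025.
Smallest N > 245 is LCM + 245 = 641025 + 245 = 641270.

641270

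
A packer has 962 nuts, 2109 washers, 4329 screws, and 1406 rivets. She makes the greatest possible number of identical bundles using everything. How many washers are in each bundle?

Number of bundles = gcd(962, 2109, 4329, 1406).
962 = 2 × 13 × 37
2109 = 3 × 19 × 37
4329 = 3^2 × 13 × 37
1406 = 2 × 19 × 37
gcd(962, 2109, 4329, 1406) = 37.
washers per bundle = 2109 / 37 = 57.

57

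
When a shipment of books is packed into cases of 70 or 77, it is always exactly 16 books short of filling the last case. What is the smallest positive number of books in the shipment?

754

Being 16 short of a full case of size k means N ≡ −16 (mod k), i.e. N + 16 is a multiple of each size.
70 = 2 × 5 × 7
77 = 7 × 11
LCM(70, 77) = 2 × 5 × 7 × 11 = 770.
Smallest positive N is 770 − 16 = 754.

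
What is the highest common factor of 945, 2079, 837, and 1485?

945 = 3^3 × 5 × 7
2079 = 3^3 × 7 × 11
837 = 3^3 × 31
1485 = 3^3 × 5 × 11
gcd(945, 2079, 837, 1485) = 3^3 = 27.

27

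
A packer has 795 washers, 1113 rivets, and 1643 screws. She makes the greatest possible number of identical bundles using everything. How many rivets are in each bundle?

21

Number of bundles = gcd(795, 1113, 1643).
795 = 3 × 5 × 53
1113 = 3 × 7 × 53
1643 = 31 × 53
gcd(795, 1113, 1643) = 53.
rivets per bundle = 1113 / 53 = 21.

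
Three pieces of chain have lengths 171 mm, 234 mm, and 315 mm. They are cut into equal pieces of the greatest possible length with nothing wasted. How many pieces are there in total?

Piece length = gcd(171, 234, 315).
171 = 3^2 × 19
234 = 2 × 3^2 × 13
315 = 3^2 × 5 × 7
gcd(171, 234, 315) = 3^2 = 9.
Total pieces = 171/9 + 234/9 + 315/9 = 19 + 26 + 35 = 80.

80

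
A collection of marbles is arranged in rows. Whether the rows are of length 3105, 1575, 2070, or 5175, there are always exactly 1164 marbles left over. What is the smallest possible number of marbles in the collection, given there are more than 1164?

218514

N − 1164 must be a common multiple of 3105, 1575, 2070, and 5175.
3105 = 3^3 × 5 × 23
1575 = 3^2 × 5^2 × 7
2070 = 2 × 3^2 × 5 × 23
5175 = 3^2 × 5^2 × 23
LCM(3105, 1575, 2070, 5175) = 2 × 3^3 × 5^2 × 7 × 23 = 217350.
Smallest N > 1164 is LCM + 1164 = 217350 + 1164 = 218514.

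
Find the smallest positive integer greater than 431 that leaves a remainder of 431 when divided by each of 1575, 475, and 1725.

N − 431 must be a common multiple of 1575, 475, and 1725.
1575 = 3^2 × 5^2 × 7
475 = 5^2 × 19
1725 = 3 × 5^2 × 23
LCM(1575, 475, 1725) = 3^2 × 5^2 × 7 × 19 × 23 = 688275.
Smallest N > 431 is LCM + 431 = 688275 + 431 = 688706.

688706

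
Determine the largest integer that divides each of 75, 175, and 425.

25

75 = 3 × 5^2
175 = 5^2 × 7
425 = 5^2 × 17
gcd(75, 175, 425) = 5^2 = 25.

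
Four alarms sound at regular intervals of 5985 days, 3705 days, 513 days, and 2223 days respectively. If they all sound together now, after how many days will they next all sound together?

The first simultaneous occurrence is after LCM of the individual periods.
5985 = 3^2 × 5 × 7 × 19
3705 = 3 × 5 × 13 × 19
513 = 3^3 × 19
2223 = 3^2 × 13 × 19
LCM(5985, 3705, 513, 2223) = 3^3 × 5 × 7 × 13 × 19 = 233415.

233415 days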